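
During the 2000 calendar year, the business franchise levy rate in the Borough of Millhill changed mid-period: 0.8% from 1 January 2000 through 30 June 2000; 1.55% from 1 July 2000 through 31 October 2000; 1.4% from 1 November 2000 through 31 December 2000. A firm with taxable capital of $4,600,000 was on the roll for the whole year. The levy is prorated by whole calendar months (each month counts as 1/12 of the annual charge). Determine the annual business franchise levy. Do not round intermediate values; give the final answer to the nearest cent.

$52,900.00

1 January – 30 June 2000: 6 months at 0.8% → $4,600,000 × 0.8% × 6/12 = $18,400.0000
1 July – 31 October 2000: 4 months at 1.55% → $4,600,000 × 1.55% × 4/12 = $23,766.6667
1 November – 31 December 2000: 2 months at 1.4% → $4,600,000 × 1.4% × 2/12 = $10,733.3333
Total = $52,900.0000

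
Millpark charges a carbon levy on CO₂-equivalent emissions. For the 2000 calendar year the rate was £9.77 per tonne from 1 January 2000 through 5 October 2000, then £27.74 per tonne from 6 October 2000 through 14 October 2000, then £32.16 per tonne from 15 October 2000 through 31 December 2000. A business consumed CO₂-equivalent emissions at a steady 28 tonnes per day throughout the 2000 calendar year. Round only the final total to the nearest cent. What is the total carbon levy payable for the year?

£153,551.16

1 January – 5 October 2000: 279 days × 28 tonnes/day = 7,812 tonnes at £9.77/tonne → £76,323.24
6 October – 14 October 2000: 9 days × 28 tonnes/day = 252 tonnes at £27.74/tonne → £6,990.48
15 October – 31 December 2000: 78 days × 28 tonnes/day = 2,184 tonnes at £32.16/tonne → £70,237.44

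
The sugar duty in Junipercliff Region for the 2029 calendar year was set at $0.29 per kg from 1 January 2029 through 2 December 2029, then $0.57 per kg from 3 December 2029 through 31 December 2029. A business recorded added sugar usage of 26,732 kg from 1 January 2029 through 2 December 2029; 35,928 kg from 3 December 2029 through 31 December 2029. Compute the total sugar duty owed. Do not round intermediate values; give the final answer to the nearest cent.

1 January – 2 December 2029: 26,732 kg at $0.29/kg → $7,752.28
3 December – 31 December 2029: 35,928 kg at $0.57/kg → $20,478.96

$28,231.24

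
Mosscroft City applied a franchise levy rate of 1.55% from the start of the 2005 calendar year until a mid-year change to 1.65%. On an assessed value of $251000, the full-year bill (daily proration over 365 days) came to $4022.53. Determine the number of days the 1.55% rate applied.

Let d = days at the first rate; then 365 − d days at the second rate.
$251000 × [1.55%·d + 1.65%·(365−d)] / 365 = $4022.53
Solving gives d = 173, so the new rate took effect on 23 June 2005.

173 days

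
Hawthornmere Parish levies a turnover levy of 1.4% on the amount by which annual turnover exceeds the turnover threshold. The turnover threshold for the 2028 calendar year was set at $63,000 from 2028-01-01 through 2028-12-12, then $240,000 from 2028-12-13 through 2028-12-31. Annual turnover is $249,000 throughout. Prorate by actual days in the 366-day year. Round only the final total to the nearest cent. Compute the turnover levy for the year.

2028-01-01 to 2028-12-12: 347 days, exemption $63,000 → ($249,000 − $63,000) × 1.4% × 347/366 = $2,468.8197
2028-12-13 to 2028-12-31: 19 days, exemption $240,000 → ($249,000 − $240,000) × 1.4% × 19/366 = $6.5410
Total = $2,475.3607

$2,475.36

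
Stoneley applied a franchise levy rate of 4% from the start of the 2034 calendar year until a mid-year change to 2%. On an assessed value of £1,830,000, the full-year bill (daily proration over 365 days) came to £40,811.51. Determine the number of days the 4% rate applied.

42 days

Let d = days at the first rate; then 365 − d days at the second rate.
£1,830,000 × [4%·d + 2%·(365−d)] / 365 = £40,811.51
Solving gives d = 42, so the new rate took effect on 12 Feb 2034.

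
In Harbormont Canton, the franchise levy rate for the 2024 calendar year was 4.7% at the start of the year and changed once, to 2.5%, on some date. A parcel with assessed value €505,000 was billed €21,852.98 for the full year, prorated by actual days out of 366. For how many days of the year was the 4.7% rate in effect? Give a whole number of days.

Let d = days at the first rate; then 366 − d days at the second rate.
€505,000 × [4.7%·d + 2.5%·(366−d)] / 366 = €21,852.98
Solving gives d = 304, so the new rate took effect on October 31, 2024.

304 days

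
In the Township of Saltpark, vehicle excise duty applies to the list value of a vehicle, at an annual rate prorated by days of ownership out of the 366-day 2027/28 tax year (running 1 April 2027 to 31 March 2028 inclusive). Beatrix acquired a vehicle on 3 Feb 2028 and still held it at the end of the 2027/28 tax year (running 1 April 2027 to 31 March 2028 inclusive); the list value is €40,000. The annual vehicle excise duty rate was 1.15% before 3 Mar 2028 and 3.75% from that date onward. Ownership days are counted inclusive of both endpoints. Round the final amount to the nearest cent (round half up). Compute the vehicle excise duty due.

€155.30

3 Feb – 2 Mar 2028: 29 days at 1.15% → €40,000 × 1.15% × 29/366 = €36.4481
3 Mar – 31 Mar 2028: 29 days at 3.75% → €40,000 × 3.75% × 29/366 = €118.8525
Total = €155.3005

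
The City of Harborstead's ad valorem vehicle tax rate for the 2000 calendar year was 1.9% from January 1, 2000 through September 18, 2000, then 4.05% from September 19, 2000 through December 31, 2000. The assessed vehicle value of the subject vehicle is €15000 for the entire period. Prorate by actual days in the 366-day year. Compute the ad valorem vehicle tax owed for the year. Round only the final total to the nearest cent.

January 1 – September 18, 2000: 262 days at 1.9% → €15000 × 1.9% × 262/366 = €204.0164
September 19 – December 31, 2000: 104 days at 4.05% → €15000 × 4.05% × 104/366 = €172.6230
Total = €376.6393

€376.64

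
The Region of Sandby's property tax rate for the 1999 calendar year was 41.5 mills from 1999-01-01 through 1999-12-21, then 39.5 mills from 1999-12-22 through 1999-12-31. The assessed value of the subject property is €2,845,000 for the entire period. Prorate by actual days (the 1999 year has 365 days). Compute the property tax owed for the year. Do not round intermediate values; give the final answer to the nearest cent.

€117,911.61

1999-01-01 to 1999-12-21: 355 days at 41.5 mills → €2,845,000 × 4.15% × 355/365 = €114,832.7740
1999-12-22 to 1999-12-31: 10 days at 39.5 mills → €2,845,000 × 3.95% × 10/365 = €3,078.8356
Total = €117,911.6096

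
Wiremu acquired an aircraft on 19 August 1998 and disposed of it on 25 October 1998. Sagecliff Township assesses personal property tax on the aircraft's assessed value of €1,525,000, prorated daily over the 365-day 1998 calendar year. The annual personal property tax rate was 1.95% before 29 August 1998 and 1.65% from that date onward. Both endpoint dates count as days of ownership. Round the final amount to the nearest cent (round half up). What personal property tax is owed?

19 August – 28 August 1998: 10 days at 1.95% → €1,525,000 × 1.95% × 10/365 = €814.7260
29 August – 25 October 1998: 58 days at 1.65% → €1,525,000 × 1.65% × 58/365 = €3,998.4247
Total = €4,813.1507

€4,813.15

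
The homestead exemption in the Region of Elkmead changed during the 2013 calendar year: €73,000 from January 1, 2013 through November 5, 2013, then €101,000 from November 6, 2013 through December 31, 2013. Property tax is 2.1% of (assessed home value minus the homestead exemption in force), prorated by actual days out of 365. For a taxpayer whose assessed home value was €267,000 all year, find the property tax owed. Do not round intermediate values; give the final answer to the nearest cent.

€3,983.79

January 1 – November 5, 2013: 309 days, exemption €73,000 → (€267,000 − €73,000) × 2.1% × 309/365 = €3,448.9479
November 6 – December 31, 2013: 56 days, exemption €101,000 → (€267,000 − €101,000) × 2.1% × 56/365 = €534.8384
Total = €3,983.7863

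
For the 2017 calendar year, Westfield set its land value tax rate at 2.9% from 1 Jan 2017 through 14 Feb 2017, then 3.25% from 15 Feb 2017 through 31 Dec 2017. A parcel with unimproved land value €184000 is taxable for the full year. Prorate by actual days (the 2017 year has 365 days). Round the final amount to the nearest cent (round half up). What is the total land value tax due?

€5900.60

1 Jan – 14 Feb 2017: 45 days at 2.9% → €184000 × 2.9% × 45/365 = €657.8630
15 Feb – 31 Dec 2017: 320 days at 3.25% → €184000 × 3.25% × 320/365 = €5242.7397
Total = €5900.6027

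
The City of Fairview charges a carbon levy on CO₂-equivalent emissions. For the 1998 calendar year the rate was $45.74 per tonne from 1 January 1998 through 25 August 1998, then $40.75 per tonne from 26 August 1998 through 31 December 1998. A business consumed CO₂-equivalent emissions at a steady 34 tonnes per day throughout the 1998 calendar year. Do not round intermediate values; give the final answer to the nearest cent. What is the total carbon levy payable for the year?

1 January – 25 August 1998: 237 days × 34 tonnes/day = 8,058 tonnes at $45.74/tonne → $368572.92
26 August – 31 December 1998: 128 days × 34 tonnes/day = 4,352 tonnes at $40.75/tonne → $177344.00

$545916.92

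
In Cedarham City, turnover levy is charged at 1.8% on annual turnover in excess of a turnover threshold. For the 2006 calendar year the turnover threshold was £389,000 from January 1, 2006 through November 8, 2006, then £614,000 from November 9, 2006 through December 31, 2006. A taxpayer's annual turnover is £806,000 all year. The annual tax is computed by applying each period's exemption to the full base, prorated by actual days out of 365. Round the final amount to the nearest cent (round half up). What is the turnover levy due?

£6,917.92

January 1 – November 8, 2006: 312 days, exemption £389,000 → (£806,000 − £389,000) × 1.8% × 312/365 = £6,416.0877
November 9 – December 31, 2006: 53 days, exemption £614,000 → (£806,000 − £614,000) × 1.8% × 53/365 = £501.8301
Total = £6,917.9178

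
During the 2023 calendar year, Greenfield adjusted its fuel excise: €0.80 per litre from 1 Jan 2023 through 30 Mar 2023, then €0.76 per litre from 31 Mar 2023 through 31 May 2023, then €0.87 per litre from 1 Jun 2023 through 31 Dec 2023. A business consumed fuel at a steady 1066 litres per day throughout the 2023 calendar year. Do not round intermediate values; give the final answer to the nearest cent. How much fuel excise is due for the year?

1 Jan – 30 Mar 2023: 89 days × 1066 litres/day = 94,874 litres at €0.80/litre → €75,899.20
31 Mar – 31 May 2023: 62 days × 1066 litres/day = 66,092 litres at €0.76/litre → €50,229.92
1 Jun – 31 Dec 2023: 214 days × 1066 litres/day = 228,124 litres at €0.87/litre → €198,467.88

€324,597.00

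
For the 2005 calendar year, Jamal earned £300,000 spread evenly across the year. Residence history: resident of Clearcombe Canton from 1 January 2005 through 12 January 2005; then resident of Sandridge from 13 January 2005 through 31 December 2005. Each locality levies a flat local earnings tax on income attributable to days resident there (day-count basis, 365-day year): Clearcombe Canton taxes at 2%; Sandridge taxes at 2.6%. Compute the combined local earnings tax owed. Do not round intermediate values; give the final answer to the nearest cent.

Clearcombe Canton, 1 January – 12 January 2005: 12 days → £300,000 × 2% × 12/365 = £197.2603
Sandridge, 13 January – 31 December 2005: 353 days → £300,000 × 2.6% × 353/365 = £7,543.5616
Total = £7,740.8219

£7,740.82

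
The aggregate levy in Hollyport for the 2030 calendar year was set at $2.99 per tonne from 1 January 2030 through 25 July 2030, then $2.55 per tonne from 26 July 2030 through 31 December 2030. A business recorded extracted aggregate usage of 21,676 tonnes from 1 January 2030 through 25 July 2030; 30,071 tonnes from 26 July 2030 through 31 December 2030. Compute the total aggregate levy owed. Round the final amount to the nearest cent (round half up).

1 January – 25 July 2030: 21,676 tonnes at $2.99/tonne → $64811.24
26 July – 31 December 2030: 30,071 tonnes at $2.55/tonne → $76681.05

$141492.29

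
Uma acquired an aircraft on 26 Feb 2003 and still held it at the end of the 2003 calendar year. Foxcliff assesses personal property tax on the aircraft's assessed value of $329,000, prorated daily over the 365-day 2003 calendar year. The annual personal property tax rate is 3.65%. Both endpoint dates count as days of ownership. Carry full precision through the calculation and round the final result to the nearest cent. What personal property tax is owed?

Days held (26 Feb – 31 Dec 2003): 309 out of 365
Tax = $329,000 × 3.65% × 309/365 = $10,166.1000

$10,166.10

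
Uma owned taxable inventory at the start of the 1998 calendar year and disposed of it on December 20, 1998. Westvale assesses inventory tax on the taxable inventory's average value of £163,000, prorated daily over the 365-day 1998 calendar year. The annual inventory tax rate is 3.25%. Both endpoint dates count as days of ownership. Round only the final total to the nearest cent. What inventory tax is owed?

Days held (January 1 – December 20, 1998): 354 out of 365
Tax = £163,000 × 3.25% × 354/365 = £5,137.8493

£5,137.85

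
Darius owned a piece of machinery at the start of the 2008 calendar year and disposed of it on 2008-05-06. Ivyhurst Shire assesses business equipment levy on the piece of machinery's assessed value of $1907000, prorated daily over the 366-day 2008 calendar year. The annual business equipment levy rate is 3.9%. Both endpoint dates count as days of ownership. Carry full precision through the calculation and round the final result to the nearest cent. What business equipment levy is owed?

Days held (2008-01-01 to 2008-05-06): 127 out of 366
Tax = $1907000 × 3.9% × 127/366 = $25807.0246

$25807.02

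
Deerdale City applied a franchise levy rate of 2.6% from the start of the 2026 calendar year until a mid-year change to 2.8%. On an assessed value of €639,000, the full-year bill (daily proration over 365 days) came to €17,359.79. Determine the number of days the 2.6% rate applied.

152 days

Let d = days at the first rate; then 365 − d days at the second rate.
€639,000 × [2.6%·d + 2.8%·(365−d)] / 365 = €17,359.79
Solving gives d = 152, so the new rate took effect on 2 June 2026.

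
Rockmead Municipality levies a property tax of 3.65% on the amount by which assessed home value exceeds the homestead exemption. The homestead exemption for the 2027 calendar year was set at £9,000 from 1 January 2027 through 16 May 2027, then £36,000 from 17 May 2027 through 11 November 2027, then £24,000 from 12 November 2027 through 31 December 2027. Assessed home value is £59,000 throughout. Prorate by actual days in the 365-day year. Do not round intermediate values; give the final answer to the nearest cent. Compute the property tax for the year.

1 January – 16 May 2027: 136 days, exemption £9,000 → (£59,000 − £9,000) × 3.65% × 136/365 = £680.0000
17 May – 11 November 2027: 179 days, exemption £36,000 → (£59,000 − £36,000) × 3.65% × 179/365 = £411.7000
12 November – 31 December 2027: 50 days, exemption £24,000 → (£59,000 − £24,000) × 3.65% × 50/365 = £175.0000
Total = £1,266.7000

£1,266.70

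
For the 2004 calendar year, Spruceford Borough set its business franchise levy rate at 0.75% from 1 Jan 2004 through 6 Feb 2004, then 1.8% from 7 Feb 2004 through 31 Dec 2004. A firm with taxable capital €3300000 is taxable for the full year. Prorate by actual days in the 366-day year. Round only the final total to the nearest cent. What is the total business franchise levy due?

€55897.13

1 Jan – 6 Feb 2004: 37 days at 0.75% → €3300000 × 0.75% × 37/366 = €2502.0492
7 Feb – 31 Dec 2004: 329 days at 1.8% → €3300000 × 1.8% × 329/366 = €53395.0820
Total = €55897.1311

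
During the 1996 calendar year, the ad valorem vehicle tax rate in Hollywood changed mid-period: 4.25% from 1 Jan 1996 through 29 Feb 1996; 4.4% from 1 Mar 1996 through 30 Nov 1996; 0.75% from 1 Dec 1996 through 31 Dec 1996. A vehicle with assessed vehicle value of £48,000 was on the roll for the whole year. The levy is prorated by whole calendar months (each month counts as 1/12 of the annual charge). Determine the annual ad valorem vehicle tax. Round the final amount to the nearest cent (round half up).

1 Jan – 29 Feb 1996: 2 months at 4.25% → £48,000 × 4.25% × 2/12 = £340.0000
1 Mar – 30 Nov 1996: 9 months at 4.4% → £48,000 × 4.4% × 9/12 = £1,584.0000
1 Dec – 31 Dec 1996: 1 month at 0.75% → £48,000 × 0.75% × 1/12 = £30.0000
Total = £1,954.0000

£1,954.00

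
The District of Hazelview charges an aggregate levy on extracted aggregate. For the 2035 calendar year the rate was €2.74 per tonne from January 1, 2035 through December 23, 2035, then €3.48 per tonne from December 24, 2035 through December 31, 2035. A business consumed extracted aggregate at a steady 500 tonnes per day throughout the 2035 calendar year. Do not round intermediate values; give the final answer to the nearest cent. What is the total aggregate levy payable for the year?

January 1 – December 23, 2035: 357 days × 500 tonnes/day = 178,500 tonnes at €2.74/tonne → €489090.00
December 24 – December 31, 2035: 8 days × 500 tonnes/day = 4,000 tonnes at €3.48/tonne → €13920.00

€503010.00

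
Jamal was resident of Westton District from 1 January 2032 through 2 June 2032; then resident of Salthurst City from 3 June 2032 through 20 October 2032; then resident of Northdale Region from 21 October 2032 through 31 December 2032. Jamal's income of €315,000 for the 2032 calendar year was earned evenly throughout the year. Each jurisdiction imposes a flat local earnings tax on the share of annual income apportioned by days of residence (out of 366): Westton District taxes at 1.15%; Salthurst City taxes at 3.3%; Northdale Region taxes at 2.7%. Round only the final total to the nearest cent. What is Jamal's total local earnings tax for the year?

Westton District, 1 January – 2 June 2032: 154 days → €315,000 × 1.15% × 154/366 = €1,524.2213
Salthurst City, 3 June – 20 October 2032: 140 days → €315,000 × 3.3% × 140/366 = €3,976.2295
Northdale Region, 21 October – 31 December 2032: 72 days → €315,000 × 2.7% × 72/366 = €1,673.1148
Total = €7,173.5656

€7,173.57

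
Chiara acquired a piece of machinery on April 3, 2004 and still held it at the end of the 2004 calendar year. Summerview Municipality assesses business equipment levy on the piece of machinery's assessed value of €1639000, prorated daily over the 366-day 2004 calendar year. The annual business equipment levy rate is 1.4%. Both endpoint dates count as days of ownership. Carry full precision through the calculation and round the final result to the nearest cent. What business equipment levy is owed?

Days held (April 3 – December 31, 2004): 273 out of 366
Tax = €1639000 × 1.4% × 273/366 = €17115.4590

€17115.46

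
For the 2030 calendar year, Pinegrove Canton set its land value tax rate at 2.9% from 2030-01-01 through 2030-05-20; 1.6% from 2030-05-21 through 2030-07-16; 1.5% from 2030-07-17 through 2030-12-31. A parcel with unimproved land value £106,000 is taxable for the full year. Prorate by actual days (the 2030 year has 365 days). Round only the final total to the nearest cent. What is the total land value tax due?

2030-01-01 to 2030-05-20: 140 days at 2.9% → £106,000 × 2.9% × 140/365 = £1,179.0685
2030-05-21 to 2030-07-16: 57 days at 1.6% → £106,000 × 1.6% × 57/365 = £264.8548
2030-07-17 to 2030-12-31: 168 days at 1.5% → £106,000 × 1.5% × 168/365 = £731.8356
Total = £2,175.7589

£2,175.76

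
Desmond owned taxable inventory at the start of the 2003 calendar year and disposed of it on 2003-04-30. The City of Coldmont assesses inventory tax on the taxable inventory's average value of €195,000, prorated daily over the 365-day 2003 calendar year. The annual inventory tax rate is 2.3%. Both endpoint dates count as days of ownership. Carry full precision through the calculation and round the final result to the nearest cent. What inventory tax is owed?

€1,474.52

Days held (2003-01-01 to 2003-04-30): 120 out of 365
Tax = €195,000 × 2.3% × 120/365 = €1,474.5205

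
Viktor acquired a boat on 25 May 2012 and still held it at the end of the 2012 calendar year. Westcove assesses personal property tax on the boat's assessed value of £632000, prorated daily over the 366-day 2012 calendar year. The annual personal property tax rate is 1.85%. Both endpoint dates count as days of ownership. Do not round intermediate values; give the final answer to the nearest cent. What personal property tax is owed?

£7059.92

Days held (25 May – 31 December 2012): 221 out of 366
Tax = £632000 × 1.85% × 221/366 = £7059.9235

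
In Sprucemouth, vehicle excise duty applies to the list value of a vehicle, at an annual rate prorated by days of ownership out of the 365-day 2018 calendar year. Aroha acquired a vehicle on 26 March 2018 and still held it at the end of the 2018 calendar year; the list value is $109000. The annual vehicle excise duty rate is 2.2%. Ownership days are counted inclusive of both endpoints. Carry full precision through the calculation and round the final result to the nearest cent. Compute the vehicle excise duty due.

Days held (26 March – 31 December 2018): 281 out of 365
Tax = $109000 × 2.2% × 281/365 = $1846.1315

$1846.13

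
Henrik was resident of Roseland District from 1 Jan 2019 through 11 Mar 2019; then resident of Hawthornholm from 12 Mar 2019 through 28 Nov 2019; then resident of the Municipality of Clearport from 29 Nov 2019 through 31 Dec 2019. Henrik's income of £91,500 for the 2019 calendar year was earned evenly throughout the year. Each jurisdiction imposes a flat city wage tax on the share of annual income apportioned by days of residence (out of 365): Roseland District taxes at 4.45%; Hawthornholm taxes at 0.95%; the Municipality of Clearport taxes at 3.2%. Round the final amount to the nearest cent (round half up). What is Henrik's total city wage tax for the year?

£1,669.56

Roseland District, 1 Jan – 11 Mar 2019: 70 days → £91,500 × 4.45% × 70/365 = £780.8836
Hawthornholm, 12 Mar – 28 Nov 2019: 262 days → £91,500 × 0.95% × 262/365 = £623.9548
The Municipality of Clearport, 29 Nov – 31 Dec 2019: 33 days → £91,500 × 3.2% × 33/365 = £264.7233
Total = £1,669.5616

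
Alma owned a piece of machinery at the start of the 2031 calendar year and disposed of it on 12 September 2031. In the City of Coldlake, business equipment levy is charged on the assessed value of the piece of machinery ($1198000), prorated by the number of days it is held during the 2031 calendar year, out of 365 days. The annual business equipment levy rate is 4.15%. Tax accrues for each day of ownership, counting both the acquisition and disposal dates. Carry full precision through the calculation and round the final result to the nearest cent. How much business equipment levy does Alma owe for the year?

Days held (1 January – 12 September 2031): 255 out of 365
Tax = $1198000 × 4.15% × 255/365 = $34733.7945

$34733.79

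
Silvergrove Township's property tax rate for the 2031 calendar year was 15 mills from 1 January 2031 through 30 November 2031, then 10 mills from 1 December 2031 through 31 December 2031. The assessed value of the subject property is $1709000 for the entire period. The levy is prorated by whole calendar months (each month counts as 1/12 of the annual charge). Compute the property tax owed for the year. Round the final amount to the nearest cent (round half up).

1 January – 30 November 2031: 11 months at 15 mills → $1709000 × 1.5% × 11/12 = $23498.7500
1 December – 31 December 2031: 1 month at 10 mills → $1709000 × 1% × 1/12 = $1424.1667
Total = $24922.9167

$24922.92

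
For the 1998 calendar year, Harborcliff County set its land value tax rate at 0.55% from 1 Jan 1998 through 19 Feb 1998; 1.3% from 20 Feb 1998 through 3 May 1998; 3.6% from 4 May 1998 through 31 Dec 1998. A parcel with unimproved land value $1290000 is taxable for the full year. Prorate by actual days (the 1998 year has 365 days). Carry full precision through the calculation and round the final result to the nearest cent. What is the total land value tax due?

1 Jan – 19 Feb 1998: 50 days at 0.55% → $1290000 × 0.55% × 50/365 = $971.9178
20 Feb – 3 May 1998: 73 days at 1.3% → $1290000 × 1.3% × 73/365 = $3354.0000
4 May – 31 Dec 1998: 242 days at 3.6% → $1290000 × 3.6% × 242/365 = $30790.3562
Total = $35116.2740

$35116.27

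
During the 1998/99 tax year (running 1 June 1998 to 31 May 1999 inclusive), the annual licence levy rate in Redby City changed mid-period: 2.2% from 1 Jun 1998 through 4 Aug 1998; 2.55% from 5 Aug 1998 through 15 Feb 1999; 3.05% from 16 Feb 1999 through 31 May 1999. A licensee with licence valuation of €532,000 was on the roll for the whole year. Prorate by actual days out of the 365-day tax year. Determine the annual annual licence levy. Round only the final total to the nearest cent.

€13,999.62

1 Jun – 4 Aug 1998: 65 days at 2.2% → €532,000 × 2.2% × 65/365 = €2,084.2740
5 Aug 1998 – 15 Feb 1999: 195 days at 2.55% → €532,000 × 2.55% × 195/365 = €7,247.5890
16 Feb – 31 May 1999: 105 days at 3.05% → €532,000 × 3.05% × 105/365 = €4,667.7534
Total = €13,999.6164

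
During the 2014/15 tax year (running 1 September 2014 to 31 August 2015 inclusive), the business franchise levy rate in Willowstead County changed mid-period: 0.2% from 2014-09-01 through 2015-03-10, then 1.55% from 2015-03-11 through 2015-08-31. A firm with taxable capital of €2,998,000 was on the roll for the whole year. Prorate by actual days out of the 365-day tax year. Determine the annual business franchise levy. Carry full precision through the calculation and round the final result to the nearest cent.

€25,289.98

2014-09-01 to 2015-03-10: 191 days at 0.2% → €2,998,000 × 0.2% × 191/365 = €3,137.6329
2015-03-11 to 2015-08-31: 174 days at 1.55% → €2,998,000 × 1.55% × 174/365 = €22,152.3452
Total = €25,289.9781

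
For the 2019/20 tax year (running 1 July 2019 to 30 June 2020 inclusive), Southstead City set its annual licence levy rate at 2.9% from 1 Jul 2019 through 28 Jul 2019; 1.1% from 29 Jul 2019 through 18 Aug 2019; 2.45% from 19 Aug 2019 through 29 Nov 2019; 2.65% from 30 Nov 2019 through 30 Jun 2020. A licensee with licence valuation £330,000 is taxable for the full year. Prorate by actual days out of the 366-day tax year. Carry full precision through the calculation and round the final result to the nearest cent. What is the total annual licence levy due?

1 Jul – 28 Jul 2019: 28 days at 2.9% → £330,000 × 2.9% × 28/366 = £732.1311
29 Jul – 18 Aug 2019: 21 days at 1.1% → £330,000 × 1.1% × 21/366 = £208.2787
19 Aug – 29 Nov 2019: 103 days at 2.45% → £330,000 × 2.45% × 103/366 = £2,275.2869
30 Nov 2019 – 30 Jun 2020: 214 days at 2.65% → £330,000 × 2.65% × 214/366 = £5,113.1967
Total = £8,328.8934

£8,328.89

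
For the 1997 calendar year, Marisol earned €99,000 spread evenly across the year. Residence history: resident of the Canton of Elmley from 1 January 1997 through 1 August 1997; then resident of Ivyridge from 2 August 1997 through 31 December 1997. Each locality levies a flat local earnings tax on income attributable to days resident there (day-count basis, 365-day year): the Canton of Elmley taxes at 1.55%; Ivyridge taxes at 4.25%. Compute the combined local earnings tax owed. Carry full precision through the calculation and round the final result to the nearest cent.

€2,647.64

The Canton of Elmley, 1 January – 1 August 1997: 213 days → €99,000 × 1.55% × 213/365 = €895.4753
Ivyridge, 2 August – 31 December 1997: 152 days → €99,000 × 4.25% × 152/365 = €1,752.1644
Total = €2,647.6397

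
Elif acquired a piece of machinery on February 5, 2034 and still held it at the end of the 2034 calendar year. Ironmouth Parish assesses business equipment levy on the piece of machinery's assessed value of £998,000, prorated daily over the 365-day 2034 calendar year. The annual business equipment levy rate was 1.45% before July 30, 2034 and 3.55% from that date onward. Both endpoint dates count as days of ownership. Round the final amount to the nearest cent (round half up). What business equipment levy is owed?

February 5 – July 29, 2034: 175 days at 1.45% → £998,000 × 1.45% × 175/365 = £6,938.1507
July 30 – December 31, 2034: 155 days at 3.55% → £998,000 × 3.55% × 155/365 = £15,045.1918
Total = £21,983.3425

£21,983.34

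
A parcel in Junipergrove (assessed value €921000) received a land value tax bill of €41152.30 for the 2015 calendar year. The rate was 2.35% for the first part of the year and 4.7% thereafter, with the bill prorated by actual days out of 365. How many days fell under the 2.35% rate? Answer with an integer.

36 days

Let d = days at the first rate; then 365 − d days at the second rate.
€921000 × [2.35%·d + 4.7%·(365−d)] / 365 = €41152.30
Solving gives d = 36, so the new rate took effect on 6 Feb 2015.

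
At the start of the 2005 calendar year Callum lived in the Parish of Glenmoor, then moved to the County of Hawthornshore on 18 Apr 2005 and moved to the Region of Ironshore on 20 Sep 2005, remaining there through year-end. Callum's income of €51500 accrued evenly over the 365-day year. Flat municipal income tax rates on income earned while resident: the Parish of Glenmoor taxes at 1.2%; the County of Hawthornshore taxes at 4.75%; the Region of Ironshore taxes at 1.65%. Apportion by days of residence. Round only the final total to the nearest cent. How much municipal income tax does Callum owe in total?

The Parish of Glenmoor, 1 Jan – 17 Apr 2005: 107 days → €51500 × 1.2% × 107/365 = €181.1671
The County of Hawthornshore, 18 Apr – 19 Sep 2005: 155 days → €51500 × 4.75% × 155/365 = €1038.8185
The Region of Ironshore, 20 Sep – 31 Dec 2005: 103 days → €51500 × 1.65% × 103/365 = €239.7925
Total = €1459.7781

€1459.78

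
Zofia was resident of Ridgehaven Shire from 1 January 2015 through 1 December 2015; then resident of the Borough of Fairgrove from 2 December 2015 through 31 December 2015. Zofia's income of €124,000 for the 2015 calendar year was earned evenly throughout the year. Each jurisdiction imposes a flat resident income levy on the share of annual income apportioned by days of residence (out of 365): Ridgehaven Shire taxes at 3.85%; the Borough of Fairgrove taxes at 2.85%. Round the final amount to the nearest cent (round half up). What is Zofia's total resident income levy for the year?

Ridgehaven Shire, 1 January – 1 December 2015: 335 days → €124,000 × 3.85% × 335/365 = €4,381.6164
The Borough of Fairgrove, 2 December – 31 December 2015: 30 days → €124,000 × 2.85% × 30/365 = €290.4658
Total = €4,672.0822

€4,672.08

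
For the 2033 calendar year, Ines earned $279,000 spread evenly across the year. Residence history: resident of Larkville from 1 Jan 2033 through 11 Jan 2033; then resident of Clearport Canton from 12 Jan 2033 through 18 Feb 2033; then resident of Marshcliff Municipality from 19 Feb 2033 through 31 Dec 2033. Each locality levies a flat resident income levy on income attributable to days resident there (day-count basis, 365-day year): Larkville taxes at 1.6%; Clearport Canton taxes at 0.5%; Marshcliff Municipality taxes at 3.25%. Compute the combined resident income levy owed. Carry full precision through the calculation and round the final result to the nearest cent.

$8,129.98

Larkville, 1 Jan – 11 Jan 2033: 11 days → $279,000 × 1.6% × 11/365 = $134.5315
Clearport Canton, 12 Jan – 18 Feb 2033: 38 days → $279,000 × 0.5% × 38/365 = $145.2329
Marshcliff Municipality, 19 Feb – 31 Dec 2033: 316 days → $279,000 × 3.25% × 316/365 = $7,850.2192
Total = $8,129.9836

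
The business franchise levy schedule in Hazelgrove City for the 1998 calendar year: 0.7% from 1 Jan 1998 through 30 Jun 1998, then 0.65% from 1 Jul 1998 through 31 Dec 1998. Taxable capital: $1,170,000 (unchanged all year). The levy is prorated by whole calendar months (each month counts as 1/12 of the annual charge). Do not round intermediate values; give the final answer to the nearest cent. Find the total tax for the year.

1 Jan – 30 Jun 1998: 6 months at 0.7% → $1,170,000 × 0.7% × 6/12 = $4,095.0000
1 Jul – 31 Dec 1998: 6 months at 0.65% → $1,170,000 × 0.65% × 6/12 = $3,802.5000
Total = $7,897.5000

$7,897.50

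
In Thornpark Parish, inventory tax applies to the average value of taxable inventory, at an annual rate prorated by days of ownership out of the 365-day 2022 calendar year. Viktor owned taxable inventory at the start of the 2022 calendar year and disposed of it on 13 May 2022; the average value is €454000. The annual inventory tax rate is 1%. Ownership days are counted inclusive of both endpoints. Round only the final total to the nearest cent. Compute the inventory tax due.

Days held (1 Jan – 13 May 2022): 133 out of 365
Tax = €454000 × 1% × 133/365 = €1654.3014

€1654.30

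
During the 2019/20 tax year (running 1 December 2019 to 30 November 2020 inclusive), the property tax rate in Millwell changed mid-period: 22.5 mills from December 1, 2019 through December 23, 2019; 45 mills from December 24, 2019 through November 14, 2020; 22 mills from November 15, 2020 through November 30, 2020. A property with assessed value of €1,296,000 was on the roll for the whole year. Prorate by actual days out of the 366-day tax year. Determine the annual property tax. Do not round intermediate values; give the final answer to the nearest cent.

December 1 – December 23, 2019: 23 days at 22.5 mills → €1,296,000 × 2.25% × 23/366 = €1,832.4590
December 24, 2019 – November 14, 2020: 327 days at 45 mills → €1,296,000 × 4.5% × 327/366 = €52,105.5738
November 15 – November 30, 2020: 16 days at 22 mills → €1,296,000 × 2.2% × 16/366 = €1,246.4262
Total = €55,184.4590

€55,184.46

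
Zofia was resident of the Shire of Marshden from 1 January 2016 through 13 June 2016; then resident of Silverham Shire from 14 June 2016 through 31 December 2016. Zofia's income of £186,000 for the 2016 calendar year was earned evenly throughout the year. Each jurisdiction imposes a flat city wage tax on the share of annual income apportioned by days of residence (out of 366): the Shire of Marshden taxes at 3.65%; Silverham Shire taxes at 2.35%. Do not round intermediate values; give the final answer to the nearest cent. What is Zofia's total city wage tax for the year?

The Shire of Marshden, 1 January – 13 June 2016: 165 days → £186,000 × 3.65% × 165/366 = £3,060.6148
Silverham Shire, 14 June – 31 December 2016: 201 days → £186,000 × 2.35% × 201/366 = £2,400.4672
Total = £5,461.0820

£5,461.08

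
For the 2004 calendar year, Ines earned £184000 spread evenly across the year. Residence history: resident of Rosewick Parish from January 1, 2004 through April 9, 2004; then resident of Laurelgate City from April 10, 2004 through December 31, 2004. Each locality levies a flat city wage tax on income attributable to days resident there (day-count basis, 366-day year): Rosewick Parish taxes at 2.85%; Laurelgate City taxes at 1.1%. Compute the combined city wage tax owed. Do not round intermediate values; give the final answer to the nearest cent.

Rosewick Parish, January 1 – April 9, 2004: 100 days → £184000 × 2.85% × 100/366 = £1432.7869
Laurelgate City, April 10 – December 31, 2004: 266 days → £184000 × 1.1% × 266/366 = £1470.9945
Total = £2903.7814

£2903.78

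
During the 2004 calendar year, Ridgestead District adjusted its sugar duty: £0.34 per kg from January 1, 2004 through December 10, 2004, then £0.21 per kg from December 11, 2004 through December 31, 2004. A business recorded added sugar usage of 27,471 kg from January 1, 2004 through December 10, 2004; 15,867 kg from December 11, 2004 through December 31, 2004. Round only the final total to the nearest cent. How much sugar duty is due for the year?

January 1 – December 10, 2004: 27,471 kg at £0.34/kg → £9,340.14
December 11 – December 31, 2004: 15,867 kg at £0.21/kg → £3,332.07

£12,672.21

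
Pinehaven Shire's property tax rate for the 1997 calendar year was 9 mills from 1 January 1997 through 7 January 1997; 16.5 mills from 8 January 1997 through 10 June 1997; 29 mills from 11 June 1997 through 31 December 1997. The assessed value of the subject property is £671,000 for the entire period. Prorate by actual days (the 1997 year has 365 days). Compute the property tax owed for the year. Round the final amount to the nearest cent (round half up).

1 January – 7 January 1997: 7 days at 9 mills → £671,000 × 0.9% × 7/365 = £115.8164
8 January – 10 June 1997: 154 days at 16.5 mills → £671,000 × 1.65% × 154/365 = £4,671.2630
11 June – 31 December 1997: 204 days at 29 mills → £671,000 × 2.9% × 204/365 = £10,875.7151
Total = £15,662.7945

£15,662.79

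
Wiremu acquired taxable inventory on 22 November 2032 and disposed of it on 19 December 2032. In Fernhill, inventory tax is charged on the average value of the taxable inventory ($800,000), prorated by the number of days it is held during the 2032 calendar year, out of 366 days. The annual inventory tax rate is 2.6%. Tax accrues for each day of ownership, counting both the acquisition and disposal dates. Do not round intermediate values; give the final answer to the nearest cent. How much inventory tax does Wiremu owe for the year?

Days held (22 November – 19 December 2032): 28 out of 366
Tax = $800,000 × 2.6% × 28/366 = $1,591.2568

$1,591.26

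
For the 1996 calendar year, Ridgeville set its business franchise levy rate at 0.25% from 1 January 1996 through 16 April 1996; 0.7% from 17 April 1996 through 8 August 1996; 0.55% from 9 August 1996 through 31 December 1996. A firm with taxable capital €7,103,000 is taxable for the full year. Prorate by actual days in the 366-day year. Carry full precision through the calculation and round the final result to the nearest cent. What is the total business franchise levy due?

€36,155.43

1 January – 16 April 1996: 107 days at 0.25% → €7,103,000 × 0.25% × 107/366 = €5,191.4003
17 April – 8 August 1996: 114 days at 0.7% → €7,103,000 × 0.7% × 114/366 = €15,486.8689
9 August – 31 December 1996: 145 days at 0.55% → €7,103,000 × 0.55% × 145/366 = €15,477.1653
Total = €36,155.4344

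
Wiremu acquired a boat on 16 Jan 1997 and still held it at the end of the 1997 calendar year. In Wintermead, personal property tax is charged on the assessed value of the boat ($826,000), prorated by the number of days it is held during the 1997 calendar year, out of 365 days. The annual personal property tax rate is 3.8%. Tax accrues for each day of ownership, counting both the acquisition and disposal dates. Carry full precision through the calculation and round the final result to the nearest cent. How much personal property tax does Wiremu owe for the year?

$30,098.08

Days held (16 Jan – 31 Dec 1997): 350 out of 365
Tax = $826,000 × 3.8% × 350/365 = $30,098.0822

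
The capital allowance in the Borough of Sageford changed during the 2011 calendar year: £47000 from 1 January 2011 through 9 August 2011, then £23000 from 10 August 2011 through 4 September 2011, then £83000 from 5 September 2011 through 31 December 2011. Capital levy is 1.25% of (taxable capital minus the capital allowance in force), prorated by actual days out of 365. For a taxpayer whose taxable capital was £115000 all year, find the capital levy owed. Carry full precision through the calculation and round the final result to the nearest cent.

1 January – 9 August 2011: 221 days, exemption £47000 → (£115000 − £47000) × 1.25% × 221/365 = £514.6575
10 August – 4 September 2011: 26 days, exemption £23000 → (£115000 − £23000) × 1.25% × 26/365 = £81.9178
5 September – 31 December 2011: 118 days, exemption £83000 → (£115000 − £83000) × 1.25% × 118/365 = £129.3151
Total = £725.8904

£725.89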